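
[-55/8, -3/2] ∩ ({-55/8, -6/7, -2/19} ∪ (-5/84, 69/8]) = {-55/8}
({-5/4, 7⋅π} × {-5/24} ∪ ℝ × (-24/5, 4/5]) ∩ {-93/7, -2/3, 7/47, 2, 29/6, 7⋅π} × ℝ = {-93/7, -2/3, 7/47, 2, 29/6, 7⋅π} × (-24/5, 4/5]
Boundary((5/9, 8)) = {5/9, 8}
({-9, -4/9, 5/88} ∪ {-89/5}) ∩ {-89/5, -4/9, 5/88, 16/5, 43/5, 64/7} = {-89/5, -4/9, 5/88}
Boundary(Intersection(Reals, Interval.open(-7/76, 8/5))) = {-7/76, 8/5}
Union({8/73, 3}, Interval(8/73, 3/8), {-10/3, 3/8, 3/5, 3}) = Union({-10/3, 3/5, 3}, Interval(8/73, 3/8))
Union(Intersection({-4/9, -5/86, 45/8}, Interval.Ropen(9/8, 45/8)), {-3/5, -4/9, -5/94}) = {-3/5, -4/9, -5/94}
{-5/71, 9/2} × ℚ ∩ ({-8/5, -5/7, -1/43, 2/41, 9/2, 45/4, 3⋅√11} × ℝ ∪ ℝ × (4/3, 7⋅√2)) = ({9/2} × ℚ) ∪ ({-5/71, 9/2} × (ℚ ∩ (4/3, 7⋅√2)))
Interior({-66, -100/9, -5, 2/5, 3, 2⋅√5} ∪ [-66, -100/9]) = (-66, -100/9)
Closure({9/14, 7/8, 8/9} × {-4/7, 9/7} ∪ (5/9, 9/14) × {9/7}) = ({9/14, 7/8, 8/9} × {-4/7, 9/7}) ∪ ([5/9, 9/14] × {9/7})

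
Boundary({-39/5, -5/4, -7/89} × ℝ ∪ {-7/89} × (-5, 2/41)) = {-39/5, -5/4, -7/89} × ℝ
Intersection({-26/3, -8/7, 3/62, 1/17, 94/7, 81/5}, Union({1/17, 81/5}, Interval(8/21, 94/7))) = {1/17, 94/7, 81/5}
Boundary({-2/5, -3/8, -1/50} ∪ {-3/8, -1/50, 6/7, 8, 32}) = {-2/5, -3/8, -1/50, 6/7, 8, 32}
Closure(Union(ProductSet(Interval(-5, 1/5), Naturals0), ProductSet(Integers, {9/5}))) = Union(ProductSet(Integers, {9/5}), ProductSet(Interval(-5, 1/5), Naturals0))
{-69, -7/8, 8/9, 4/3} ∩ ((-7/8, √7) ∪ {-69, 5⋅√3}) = {-69, 8/9, 4/3}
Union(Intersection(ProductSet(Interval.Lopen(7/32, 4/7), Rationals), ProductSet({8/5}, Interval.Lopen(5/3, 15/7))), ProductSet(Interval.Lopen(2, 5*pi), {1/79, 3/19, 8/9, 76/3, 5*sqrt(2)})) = ProductSet(Interval.Lopen(2, 5*pi), {1/79, 3/19, 8/9, 76/3, 5*sqrt(2)})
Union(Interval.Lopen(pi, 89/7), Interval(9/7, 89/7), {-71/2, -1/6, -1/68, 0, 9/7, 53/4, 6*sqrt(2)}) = Union({-71/2, -1/6, -1/68, 0, 53/4}, Interval(9/7, 89/7))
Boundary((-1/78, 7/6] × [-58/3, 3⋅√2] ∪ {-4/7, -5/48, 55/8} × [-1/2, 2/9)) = ({-4/7, -5/48, 55/8} × [-1/2, 2/9]) ∪ ({-1/78, 7/6} × [-58/3, 3⋅√2]) ∪ ([-1/78, 7/6] × {-58/3, 3⋅√2})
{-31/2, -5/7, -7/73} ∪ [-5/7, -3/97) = {-31/2} ∪ [-5/7, -3/97)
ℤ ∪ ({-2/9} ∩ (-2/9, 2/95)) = ℤ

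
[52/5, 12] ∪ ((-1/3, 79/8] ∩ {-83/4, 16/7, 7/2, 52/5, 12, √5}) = {16/7, 7/2, √5} ∪ [52/5, 12]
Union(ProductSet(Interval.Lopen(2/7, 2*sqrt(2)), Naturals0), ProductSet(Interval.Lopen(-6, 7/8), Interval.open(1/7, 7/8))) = Union(ProductSet(Interval.Lopen(-6, 7/8), Interval.open(1/7, 7/8)), ProductSet(Interval.Lopen(2/7, 2*sqrt(2)), Naturals0))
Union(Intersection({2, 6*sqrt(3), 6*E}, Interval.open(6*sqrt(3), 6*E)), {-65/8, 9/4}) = {-65/8, 9/4}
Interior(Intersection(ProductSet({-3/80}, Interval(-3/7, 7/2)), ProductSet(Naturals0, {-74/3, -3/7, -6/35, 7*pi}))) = EmptySet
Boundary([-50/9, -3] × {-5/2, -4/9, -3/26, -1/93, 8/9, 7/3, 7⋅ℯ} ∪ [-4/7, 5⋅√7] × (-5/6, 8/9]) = ({-4/7, 5⋅√7} × [-5/6, 8/9]) ∪ ([-4/7, 5⋅√7] × {-5/6, 8/9}) ∪ ([-50/9, -3] × {-5/2, -4/9, -3/26, -1/93, 8/9, 7/3, 7⋅ℯ})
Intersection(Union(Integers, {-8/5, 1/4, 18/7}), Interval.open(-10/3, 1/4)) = Union({-8/5}, Range(-3, 1, 1))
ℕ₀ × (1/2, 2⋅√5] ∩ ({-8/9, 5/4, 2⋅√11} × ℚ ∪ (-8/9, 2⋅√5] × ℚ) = {0, 1, …, 4} × (ℚ ∩ (1/2, 2⋅√5])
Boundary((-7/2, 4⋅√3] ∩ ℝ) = {-7/2, 4⋅√3}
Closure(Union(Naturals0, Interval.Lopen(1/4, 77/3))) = Union(Complement(Naturals0, Interval.open(1/4, 77/3)), Interval(1/4, 77/3), Naturals0)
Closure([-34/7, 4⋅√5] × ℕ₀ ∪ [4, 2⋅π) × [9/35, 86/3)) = ({4, 2⋅π} × [9/35, 86/3]) ∪ ([4, 2⋅π] × {9/35, 86/3}) ∪ ([4, 2⋅π) × [9/35, 86/3)) ∪ ([-34/7, 4⋅√5] × (ℕ₀ ∪ (ℕ₀ \ (9/35, 86/3)))) ∪ (([-34/7, 4] ∪ [2⋅π, 4⋅√5]) × ℕ₀)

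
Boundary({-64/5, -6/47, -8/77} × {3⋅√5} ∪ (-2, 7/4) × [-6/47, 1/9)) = ({-2, 7/4} × [-6/47, 1/9]) ∪ ([-2, 7/4] × {-6/47, 1/9}) ∪ ({-64/5, -6/47, -8/77} × {3⋅√5})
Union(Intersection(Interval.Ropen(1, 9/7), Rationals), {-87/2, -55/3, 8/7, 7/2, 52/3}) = Union({-87/2, -55/3, 7/2, 52/3}, Intersection(Interval.Ropen(1, 9/7), Rationals))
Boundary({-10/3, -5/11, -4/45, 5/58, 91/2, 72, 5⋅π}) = {-10/3, -5/11, -4/45, 5/58, 91/2, 72, 5⋅π}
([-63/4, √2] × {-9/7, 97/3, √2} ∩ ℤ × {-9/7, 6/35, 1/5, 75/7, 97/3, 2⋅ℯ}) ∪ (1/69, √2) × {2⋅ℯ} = ({-15, -14, …, 1} × {-9/7, 97/3}) ∪ ((1/69, √2) × {2⋅ℯ})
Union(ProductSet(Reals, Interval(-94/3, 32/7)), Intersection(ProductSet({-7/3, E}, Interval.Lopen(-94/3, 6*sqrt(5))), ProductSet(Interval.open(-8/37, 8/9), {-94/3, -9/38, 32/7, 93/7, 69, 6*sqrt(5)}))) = ProductSet(Reals, Interval(-94/3, 32/7))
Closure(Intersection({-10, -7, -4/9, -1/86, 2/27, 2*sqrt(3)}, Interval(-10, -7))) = {-10, -7}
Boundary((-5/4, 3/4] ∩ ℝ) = {-5/4, 3/4}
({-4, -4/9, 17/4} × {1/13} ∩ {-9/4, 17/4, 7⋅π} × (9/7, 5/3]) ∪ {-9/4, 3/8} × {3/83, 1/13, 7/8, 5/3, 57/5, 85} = {-9/4, 3/8} × {3/83, 1/13, 7/8, 5/3, 57/5, 85}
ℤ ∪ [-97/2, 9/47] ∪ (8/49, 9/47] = ℤ ∪ [-97/2, 9/47]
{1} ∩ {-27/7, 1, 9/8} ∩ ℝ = {1}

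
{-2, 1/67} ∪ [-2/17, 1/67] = {-2} ∪ [-2/17, 1/67]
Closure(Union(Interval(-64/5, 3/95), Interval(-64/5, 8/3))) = Interval(-64/5, 8/3)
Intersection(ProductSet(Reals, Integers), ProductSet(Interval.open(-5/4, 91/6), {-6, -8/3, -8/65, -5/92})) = ProductSet(Interval.open(-5/4, 91/6), {-6})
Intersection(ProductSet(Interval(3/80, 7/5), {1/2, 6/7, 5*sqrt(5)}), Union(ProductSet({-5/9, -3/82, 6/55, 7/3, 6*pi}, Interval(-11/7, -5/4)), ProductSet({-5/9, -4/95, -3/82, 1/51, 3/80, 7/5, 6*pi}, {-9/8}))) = EmptySet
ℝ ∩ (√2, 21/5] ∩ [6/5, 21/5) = (√2, 21/5)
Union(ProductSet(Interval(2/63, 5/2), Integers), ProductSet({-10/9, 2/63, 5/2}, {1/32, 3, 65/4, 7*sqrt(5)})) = Union(ProductSet({-10/9, 2/63, 5/2}, {1/32, 3, 65/4, 7*sqrt(5)}), ProductSet(Interval(2/63, 5/2), Integers))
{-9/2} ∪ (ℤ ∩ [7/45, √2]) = {-9/2} ∪ {1}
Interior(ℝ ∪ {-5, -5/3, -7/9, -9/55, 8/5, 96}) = ℝ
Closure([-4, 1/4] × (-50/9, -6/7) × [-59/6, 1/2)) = ([-4, 1/4] × [-50/9, -6/7] × {-59/6, 1/2}) ∪ ([-4, 1/4] × (-50/9, -6/7) × [-59/6, 1/2)) ∪ ((({-4, 1/4} × [-50/9, -6/7]) ∪ ([-4, 1/4] × {-50/9, -6/7})) × [-59/6, 1/2])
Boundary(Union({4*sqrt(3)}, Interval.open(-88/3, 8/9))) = {-88/3, 8/9, 4*sqrt(3)}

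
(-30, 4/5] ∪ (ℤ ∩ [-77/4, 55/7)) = (-30, 4/5] ∪ {-19, -18, …, 7}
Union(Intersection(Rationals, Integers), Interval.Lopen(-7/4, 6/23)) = Union(Integers, Interval.Lopen(-7/4, 6/23))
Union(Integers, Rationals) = Rationals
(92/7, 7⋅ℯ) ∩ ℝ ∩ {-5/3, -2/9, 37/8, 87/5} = {87/5}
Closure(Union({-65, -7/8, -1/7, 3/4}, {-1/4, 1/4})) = {-65, -7/8, -1/4, -1/7, 1/4, 3/4}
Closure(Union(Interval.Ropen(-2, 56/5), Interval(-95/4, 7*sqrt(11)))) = Interval(-95/4, 7*sqrt(11))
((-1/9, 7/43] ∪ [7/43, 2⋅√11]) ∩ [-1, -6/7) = ∅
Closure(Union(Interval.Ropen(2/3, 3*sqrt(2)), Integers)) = Union(Integers, Interval(2/3, 3*sqrt(2)))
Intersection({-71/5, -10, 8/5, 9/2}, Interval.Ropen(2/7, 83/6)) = {8/5, 9/2}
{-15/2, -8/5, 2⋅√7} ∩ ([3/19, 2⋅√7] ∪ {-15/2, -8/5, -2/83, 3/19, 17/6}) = {-15/2, -8/5, 2⋅√7}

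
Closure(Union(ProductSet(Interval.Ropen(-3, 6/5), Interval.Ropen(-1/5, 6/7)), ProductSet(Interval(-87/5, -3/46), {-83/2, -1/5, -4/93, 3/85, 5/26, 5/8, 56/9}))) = Union(ProductSet({-3, 6/5}, Interval(-1/5, 6/7)), ProductSet(Interval(-87/5, -3/46), {-83/2, -1/5, -4/93, 3/85, 5/26, 5/8, 56/9}), ProductSet(Interval(-3, 6/5), {-1/5, 6/7}), ProductSet(Interval.Ropen(-3, 6/5), Interval.Ropen(-1/5, 6/7)))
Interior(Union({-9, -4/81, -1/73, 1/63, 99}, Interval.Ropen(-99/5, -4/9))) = Interval.open(-99/5, -4/9)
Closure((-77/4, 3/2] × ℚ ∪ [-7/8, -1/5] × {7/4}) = [-77/4, 3/2] × ℝ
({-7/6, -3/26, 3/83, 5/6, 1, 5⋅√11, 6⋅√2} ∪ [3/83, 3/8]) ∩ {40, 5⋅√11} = {5⋅√11}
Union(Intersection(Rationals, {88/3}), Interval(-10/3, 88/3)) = Interval(-10/3, 88/3)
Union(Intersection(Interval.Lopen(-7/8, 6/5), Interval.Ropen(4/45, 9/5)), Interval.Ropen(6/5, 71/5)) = Interval.Ropen(4/45, 71/5)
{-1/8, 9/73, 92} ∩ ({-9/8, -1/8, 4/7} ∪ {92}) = {-1/8, 92}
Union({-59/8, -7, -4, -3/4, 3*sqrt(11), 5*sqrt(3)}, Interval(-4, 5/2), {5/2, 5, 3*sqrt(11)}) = Union({-59/8, -7, 5, 3*sqrt(11), 5*sqrt(3)}, Interval(-4, 5/2))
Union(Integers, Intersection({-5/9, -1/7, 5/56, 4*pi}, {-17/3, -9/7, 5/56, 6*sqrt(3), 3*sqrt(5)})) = Union({5/56}, Integers)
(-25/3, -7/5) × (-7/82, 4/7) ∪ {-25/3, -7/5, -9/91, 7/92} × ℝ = ({-25/3, -7/5, -9/91, 7/92} × ℝ) ∪ ((-25/3, -7/5) × (-7/82, 4/7))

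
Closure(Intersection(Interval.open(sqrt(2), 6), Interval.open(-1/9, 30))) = Interval(sqrt(2), 6)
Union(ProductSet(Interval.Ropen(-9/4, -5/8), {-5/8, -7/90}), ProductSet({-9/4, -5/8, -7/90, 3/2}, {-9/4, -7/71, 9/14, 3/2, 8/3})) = Union(ProductSet({-9/4, -5/8, -7/90, 3/2}, {-9/4, -7/71, 9/14, 3/2, 8/3}), ProductSet(Interval.Ropen(-9/4, -5/8), {-5/8, -7/90}))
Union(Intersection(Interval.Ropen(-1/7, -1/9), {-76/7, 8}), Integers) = Integers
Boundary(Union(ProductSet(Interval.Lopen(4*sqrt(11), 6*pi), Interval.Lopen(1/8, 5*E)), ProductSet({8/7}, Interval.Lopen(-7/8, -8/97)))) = Union(ProductSet({8/7}, Interval(-7/8, -8/97)), ProductSet({4*sqrt(11), 6*pi}, Interval(1/8, 5*E)), ProductSet(Interval(4*sqrt(11), 6*pi), {1/8, 5*E}))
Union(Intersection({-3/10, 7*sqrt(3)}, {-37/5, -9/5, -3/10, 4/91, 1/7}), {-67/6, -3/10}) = {-67/6, -3/10}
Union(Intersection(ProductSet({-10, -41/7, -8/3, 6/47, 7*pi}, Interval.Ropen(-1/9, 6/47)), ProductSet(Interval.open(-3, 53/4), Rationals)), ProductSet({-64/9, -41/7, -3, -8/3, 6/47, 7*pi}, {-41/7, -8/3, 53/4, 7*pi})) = Union(ProductSet({-8/3, 6/47}, Intersection(Interval.Ropen(-1/9, 6/47), Rationals)), ProductSet({-64/9, -41/7, -3, -8/3, 6/47, 7*pi}, {-41/7, -8/3, 53/4, 7*pi}))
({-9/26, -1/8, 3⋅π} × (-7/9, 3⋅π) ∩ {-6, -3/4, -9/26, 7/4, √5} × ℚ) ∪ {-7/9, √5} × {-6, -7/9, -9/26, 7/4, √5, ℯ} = ({-9/26} × (ℚ ∩ (-7/9, 3⋅π))) ∪ ({-7/9, √5} × {-6, -7/9, -9/26, 7/4, √5, ℯ})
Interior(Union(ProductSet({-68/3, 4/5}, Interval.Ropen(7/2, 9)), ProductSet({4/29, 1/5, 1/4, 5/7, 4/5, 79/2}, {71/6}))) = EmptySet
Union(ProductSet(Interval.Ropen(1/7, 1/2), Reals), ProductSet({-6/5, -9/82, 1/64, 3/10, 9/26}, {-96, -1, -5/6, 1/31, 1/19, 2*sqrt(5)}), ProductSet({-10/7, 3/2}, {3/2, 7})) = Union(ProductSet({-10/7, 3/2}, {3/2, 7}), ProductSet({-6/5, -9/82, 1/64, 3/10, 9/26}, {-96, -1, -5/6, 1/31, 1/19, 2*sqrt(5)}), ProductSet(Interval.Ropen(1/7, 1/2), Reals))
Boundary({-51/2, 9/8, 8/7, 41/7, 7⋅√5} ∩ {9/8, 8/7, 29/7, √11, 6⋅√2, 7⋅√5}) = {9/8, 8/7, 7⋅√5}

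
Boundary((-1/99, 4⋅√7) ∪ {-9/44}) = {-9/44, -1/99, 4⋅√7}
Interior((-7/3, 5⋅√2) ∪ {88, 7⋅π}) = (-7/3, 5⋅√2)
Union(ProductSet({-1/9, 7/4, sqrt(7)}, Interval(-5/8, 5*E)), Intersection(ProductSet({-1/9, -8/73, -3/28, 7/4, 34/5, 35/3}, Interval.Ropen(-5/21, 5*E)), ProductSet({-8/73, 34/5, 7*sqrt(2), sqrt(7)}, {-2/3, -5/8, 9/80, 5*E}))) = Union(ProductSet({-8/73, 34/5}, {9/80}), ProductSet({-1/9, 7/4, sqrt(7)}, Interval(-5/8, 5*E)))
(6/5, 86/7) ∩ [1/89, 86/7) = (6/5, 86/7)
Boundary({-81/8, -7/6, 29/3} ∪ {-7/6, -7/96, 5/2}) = {-81/8, -7/6, -7/96, 5/2, 29/3}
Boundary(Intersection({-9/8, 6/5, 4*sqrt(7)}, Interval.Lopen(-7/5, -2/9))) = {-9/8}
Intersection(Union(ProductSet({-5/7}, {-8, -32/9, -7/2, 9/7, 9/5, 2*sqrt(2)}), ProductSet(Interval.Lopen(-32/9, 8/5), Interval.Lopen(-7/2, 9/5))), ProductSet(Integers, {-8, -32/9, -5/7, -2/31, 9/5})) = ProductSet(Range(-3, 2, 1), {-5/7, -2/31, 9/5})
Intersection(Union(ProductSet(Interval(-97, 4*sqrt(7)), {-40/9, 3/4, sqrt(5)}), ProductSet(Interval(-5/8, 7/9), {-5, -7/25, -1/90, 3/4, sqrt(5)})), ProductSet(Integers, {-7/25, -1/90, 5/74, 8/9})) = ProductSet(Range(0, 1, 1), {-7/25, -1/90})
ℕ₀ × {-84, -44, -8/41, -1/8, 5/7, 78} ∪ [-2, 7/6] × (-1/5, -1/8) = (ℕ₀ × {-84, -44, -8/41, -1/8, 5/7, 78}) ∪ ([-2, 7/6] × (-1/5, -1/8))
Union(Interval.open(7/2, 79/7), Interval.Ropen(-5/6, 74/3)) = Interval.Ropen(-5/6, 74/3)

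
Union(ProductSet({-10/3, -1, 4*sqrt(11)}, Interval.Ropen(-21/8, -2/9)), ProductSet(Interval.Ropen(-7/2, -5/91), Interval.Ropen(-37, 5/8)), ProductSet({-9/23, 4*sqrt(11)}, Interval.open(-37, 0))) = Union(ProductSet({-9/23, 4*sqrt(11)}, Interval.open(-37, 0)), ProductSet({-10/3, -1, 4*sqrt(11)}, Interval.Ropen(-21/8, -2/9)), ProductSet(Interval.Ropen(-7/2, -5/91), Interval.Ropen(-37, 5/8)))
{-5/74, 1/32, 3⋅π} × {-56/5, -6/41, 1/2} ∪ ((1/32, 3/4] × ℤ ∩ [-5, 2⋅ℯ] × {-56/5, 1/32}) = {-5/74, 1/32, 3⋅π} × {-56/5, -6/41, 1/2}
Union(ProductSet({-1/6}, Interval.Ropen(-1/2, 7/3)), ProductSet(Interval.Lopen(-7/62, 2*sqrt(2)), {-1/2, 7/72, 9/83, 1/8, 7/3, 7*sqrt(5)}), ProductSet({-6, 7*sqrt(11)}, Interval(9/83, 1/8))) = Union(ProductSet({-1/6}, Interval.Ropen(-1/2, 7/3)), ProductSet({-6, 7*sqrt(11)}, Interval(9/83, 1/8)), ProductSet(Interval.Lopen(-7/62, 2*sqrt(2)), {-1/2, 7/72, 9/83, 1/8, 7/3, 7*sqrt(5)}))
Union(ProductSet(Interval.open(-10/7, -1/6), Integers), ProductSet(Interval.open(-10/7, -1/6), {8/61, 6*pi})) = ProductSet(Interval.open(-10/7, -1/6), Union({8/61, 6*pi}, Integers))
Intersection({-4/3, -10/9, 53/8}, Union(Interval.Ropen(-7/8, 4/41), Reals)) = {-4/3, -10/9, 53/8}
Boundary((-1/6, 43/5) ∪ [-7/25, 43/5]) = {-7/25, 43/5}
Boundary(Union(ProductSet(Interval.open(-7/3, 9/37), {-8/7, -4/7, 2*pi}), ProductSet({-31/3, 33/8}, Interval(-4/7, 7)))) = Union(ProductSet({-31/3, 33/8}, Interval(-4/7, 7)), ProductSet(Interval(-7/3, 9/37), {-8/7, -4/7, 2*pi}))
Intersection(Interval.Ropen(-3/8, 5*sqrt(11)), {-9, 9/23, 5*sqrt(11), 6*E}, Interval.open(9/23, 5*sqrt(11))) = {6*E}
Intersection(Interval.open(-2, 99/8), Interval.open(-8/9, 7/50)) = Interval.open(-8/9, 7/50)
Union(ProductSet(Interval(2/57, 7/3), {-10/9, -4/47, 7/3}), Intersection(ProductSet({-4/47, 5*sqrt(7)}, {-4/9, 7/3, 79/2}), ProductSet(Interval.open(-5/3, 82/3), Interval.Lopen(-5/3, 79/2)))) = Union(ProductSet({-4/47, 5*sqrt(7)}, {-4/9, 7/3, 79/2}), ProductSet(Interval(2/57, 7/3), {-10/9, -4/47, 7/3}))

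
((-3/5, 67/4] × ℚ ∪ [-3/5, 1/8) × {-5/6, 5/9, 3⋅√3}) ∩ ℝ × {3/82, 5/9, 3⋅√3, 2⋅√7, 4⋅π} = ((-3/5, 67/4] × {3/82, 5/9}) ∪ ([-3/5, 1/8) × {5/9, 3⋅√3})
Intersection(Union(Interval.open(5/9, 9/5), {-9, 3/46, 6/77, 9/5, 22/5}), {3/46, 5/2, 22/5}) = {3/46, 22/5}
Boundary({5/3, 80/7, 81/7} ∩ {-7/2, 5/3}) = {5/3}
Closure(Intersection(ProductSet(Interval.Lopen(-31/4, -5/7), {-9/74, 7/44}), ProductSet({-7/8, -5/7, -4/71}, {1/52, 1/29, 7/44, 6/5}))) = ProductSet({-7/8, -5/7}, {7/44})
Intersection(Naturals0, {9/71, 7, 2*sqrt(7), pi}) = {7}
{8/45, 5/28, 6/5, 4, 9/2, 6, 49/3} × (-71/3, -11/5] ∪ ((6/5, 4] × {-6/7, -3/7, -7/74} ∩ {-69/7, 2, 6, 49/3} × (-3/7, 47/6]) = ({2} × {-7/74}) ∪ ({8/45, 5/28, 6/5, 4, 9/2, 6, 49/3} × (-71/3, -11/5])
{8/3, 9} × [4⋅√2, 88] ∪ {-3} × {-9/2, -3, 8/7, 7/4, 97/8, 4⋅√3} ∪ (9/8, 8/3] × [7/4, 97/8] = ((9/8, 8/3] × [7/4, 97/8]) ∪ ({8/3, 9} × [4⋅√2, 88]) ∪ ({-3} × {-9/2, -3, 8/7, 7/4, 97/8, 4⋅√3})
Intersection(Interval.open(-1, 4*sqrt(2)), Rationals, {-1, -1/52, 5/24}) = {-1/52, 5/24}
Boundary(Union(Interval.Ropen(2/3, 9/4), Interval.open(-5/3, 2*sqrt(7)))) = {-5/3, 2*sqrt(7)}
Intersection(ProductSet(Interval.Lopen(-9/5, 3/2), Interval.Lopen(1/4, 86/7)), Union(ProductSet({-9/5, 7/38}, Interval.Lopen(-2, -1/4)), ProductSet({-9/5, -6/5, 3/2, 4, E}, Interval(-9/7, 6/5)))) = ProductSet({-6/5, 3/2}, Interval.Lopen(1/4, 6/5))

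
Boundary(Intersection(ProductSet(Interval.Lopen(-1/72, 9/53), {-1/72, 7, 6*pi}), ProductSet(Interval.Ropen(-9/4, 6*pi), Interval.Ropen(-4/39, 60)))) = ProductSet(Interval(-1/72, 9/53), {-1/72, 7, 6*pi})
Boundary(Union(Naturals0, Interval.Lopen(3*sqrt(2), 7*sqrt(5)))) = Union(Complement(Naturals0, Interval.open(3*sqrt(2), 7*sqrt(5))), {3*sqrt(2), 7*sqrt(5)})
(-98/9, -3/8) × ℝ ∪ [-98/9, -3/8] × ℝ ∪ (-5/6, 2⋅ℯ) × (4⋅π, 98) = ([-98/9, -3/8] × ℝ) ∪ ((-5/6, 2⋅ℯ) × (4⋅π, 98))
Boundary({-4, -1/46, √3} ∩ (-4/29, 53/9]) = {-1/46, √3}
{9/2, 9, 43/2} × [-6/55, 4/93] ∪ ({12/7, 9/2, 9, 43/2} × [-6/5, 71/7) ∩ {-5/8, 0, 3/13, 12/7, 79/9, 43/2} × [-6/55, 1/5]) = ({12/7, 43/2} × [-6/55, 1/5]) ∪ ({9/2, 9, 43/2} × [-6/55, 4/93])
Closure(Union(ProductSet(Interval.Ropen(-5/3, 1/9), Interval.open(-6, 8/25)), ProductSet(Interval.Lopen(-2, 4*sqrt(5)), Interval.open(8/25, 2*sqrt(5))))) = Union(ProductSet({-2, 4*sqrt(5)}, Interval(8/25, 2*sqrt(5))), ProductSet({-5/3, 1/9}, Interval(-6, 8/25)), ProductSet(Interval(-2, 4*sqrt(5)), {8/25, 2*sqrt(5)}), ProductSet(Interval.Lopen(-2, 4*sqrt(5)), Interval.open(8/25, 2*sqrt(5))), ProductSet(Interval(-5/3, 1/9), {-6, 8/25}), ProductSet(Interval.Ropen(-5/3, 1/9), Interval.open(-6, 8/25)))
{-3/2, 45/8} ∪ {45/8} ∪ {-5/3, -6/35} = {-5/3, -3/2, -6/35, 45/8}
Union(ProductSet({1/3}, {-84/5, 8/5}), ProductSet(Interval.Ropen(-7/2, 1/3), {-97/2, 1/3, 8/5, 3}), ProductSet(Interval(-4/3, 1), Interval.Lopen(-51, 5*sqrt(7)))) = Union(ProductSet(Interval.Ropen(-7/2, 1/3), {-97/2, 1/3, 8/5, 3}), ProductSet(Interval(-4/3, 1), Interval.Lopen(-51, 5*sqrt(7))))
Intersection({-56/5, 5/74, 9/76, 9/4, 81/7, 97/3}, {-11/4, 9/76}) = {9/76}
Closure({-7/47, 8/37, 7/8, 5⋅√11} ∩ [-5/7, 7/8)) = {-7/47, 8/37}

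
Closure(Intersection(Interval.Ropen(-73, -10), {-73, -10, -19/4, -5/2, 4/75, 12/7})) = {-73}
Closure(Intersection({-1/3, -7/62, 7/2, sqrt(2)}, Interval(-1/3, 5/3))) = {-1/3, -7/62, sqrt(2)}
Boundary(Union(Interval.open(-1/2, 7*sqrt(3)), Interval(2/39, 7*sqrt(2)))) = {-1/2, 7*sqrt(3)}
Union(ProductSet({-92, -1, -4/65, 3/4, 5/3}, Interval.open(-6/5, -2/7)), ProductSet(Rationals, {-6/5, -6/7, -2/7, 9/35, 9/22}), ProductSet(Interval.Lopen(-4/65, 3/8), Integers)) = Union(ProductSet({-92, -1, -4/65, 3/4, 5/3}, Interval.open(-6/5, -2/7)), ProductSet(Interval.Lopen(-4/65, 3/8), Integers), ProductSet(Rationals, {-6/5, -6/7, -2/7, 9/35, 9/22}))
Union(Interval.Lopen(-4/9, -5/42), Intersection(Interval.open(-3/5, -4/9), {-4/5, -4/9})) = Interval.Lopen(-4/9, -5/42)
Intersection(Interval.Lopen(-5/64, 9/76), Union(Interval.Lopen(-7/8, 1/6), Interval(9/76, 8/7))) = Interval.Lopen(-5/64, 9/76)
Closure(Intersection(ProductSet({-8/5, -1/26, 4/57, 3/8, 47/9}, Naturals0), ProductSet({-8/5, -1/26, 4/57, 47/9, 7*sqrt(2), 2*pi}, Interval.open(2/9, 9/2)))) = ProductSet({-8/5, -1/26, 4/57, 47/9}, Range(1, 5, 1))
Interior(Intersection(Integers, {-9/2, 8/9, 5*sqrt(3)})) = EmptySet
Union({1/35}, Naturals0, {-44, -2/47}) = Union({-44, -2/47, 1/35}, Naturals0)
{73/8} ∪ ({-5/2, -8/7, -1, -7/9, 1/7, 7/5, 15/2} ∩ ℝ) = {-5/2, -8/7, -1, -7/9, 1/7, 7/5, 15/2, 73/8}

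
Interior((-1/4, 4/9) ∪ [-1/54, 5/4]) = (-1/4, 5/4)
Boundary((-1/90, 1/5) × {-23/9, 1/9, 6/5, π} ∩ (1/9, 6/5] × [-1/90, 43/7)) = [1/9, 1/5] × {1/9, 6/5, π}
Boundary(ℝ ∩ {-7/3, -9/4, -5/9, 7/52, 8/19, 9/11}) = {-7/3, -9/4, -5/9, 7/52, 8/19, 9/11}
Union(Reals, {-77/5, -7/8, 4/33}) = Reals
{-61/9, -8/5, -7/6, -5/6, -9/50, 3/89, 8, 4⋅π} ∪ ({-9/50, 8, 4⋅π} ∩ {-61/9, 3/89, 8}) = {-61/9, -8/5, -7/6, -5/6, -9/50, 3/89, 8, 4⋅π}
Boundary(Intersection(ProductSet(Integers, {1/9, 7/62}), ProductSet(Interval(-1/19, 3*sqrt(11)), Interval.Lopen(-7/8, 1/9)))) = ProductSet(Range(0, 10, 1), {1/9})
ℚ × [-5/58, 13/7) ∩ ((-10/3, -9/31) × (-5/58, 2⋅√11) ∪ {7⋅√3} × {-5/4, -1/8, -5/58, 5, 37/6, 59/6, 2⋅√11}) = (ℚ ∩ (-10/3, -9/31)) × (-5/58, 13/7)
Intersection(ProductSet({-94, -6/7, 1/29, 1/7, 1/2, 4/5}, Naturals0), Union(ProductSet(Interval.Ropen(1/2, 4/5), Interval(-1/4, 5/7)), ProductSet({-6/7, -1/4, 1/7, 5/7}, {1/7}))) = ProductSet({1/2}, Range(0, 1, 1))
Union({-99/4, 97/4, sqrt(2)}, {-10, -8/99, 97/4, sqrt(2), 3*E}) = {-99/4, -10, -8/99, 97/4, sqrt(2), 3*E}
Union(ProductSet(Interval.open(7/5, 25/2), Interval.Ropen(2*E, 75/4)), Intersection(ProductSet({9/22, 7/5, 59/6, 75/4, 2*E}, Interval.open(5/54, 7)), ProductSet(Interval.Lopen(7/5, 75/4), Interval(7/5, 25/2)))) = Union(ProductSet({59/6, 75/4, 2*E}, Interval.Ropen(7/5, 7)), ProductSet(Interval.open(7/5, 25/2), Interval.Ropen(2*E, 75/4)))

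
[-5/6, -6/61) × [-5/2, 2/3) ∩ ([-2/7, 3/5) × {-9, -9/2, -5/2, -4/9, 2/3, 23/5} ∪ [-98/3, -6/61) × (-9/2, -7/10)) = ([-2/7, -6/61) × {-5/2, -4/9}) ∪ ([-5/6, -6/61) × [-5/2, -7/10))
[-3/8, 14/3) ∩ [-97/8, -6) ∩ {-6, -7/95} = ∅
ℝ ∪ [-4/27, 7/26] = (-∞, ∞)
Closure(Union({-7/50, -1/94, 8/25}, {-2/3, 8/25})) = {-2/3, -7/50, -1/94, 8/25}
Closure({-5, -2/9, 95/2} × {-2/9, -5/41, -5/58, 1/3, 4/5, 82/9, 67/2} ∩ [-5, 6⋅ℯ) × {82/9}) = {-5, -2/9} × {82/9}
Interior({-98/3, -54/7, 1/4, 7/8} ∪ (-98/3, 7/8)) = (-98/3, 7/8)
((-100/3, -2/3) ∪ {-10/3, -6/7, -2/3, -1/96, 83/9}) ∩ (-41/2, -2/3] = (-41/2, -2/3]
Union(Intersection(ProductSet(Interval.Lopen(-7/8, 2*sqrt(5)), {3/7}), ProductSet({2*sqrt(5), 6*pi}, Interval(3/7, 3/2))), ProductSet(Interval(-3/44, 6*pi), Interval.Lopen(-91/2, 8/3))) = ProductSet(Interval(-3/44, 6*pi), Interval.Lopen(-91/2, 8/3))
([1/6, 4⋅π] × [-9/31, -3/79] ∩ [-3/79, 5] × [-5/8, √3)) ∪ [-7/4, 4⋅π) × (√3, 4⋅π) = ([1/6, 5] × [-9/31, -3/79]) ∪ ([-7/4, 4⋅π) × (√3, 4⋅π))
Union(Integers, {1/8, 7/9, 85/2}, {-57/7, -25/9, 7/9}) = Union({-57/7, -25/9, 1/8, 7/9, 85/2}, Integers)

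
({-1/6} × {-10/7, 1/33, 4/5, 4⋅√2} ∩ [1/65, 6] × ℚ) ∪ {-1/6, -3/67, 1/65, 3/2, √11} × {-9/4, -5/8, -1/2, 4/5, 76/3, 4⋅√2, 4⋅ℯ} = {-1/6, -3/67, 1/65, 3/2, √11} × {-9/4, -5/8, -1/2, 4/5, 76/3, 4⋅√2, 4⋅ℯ}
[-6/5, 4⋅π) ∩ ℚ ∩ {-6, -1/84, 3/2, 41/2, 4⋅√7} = {-1/84, 3/2}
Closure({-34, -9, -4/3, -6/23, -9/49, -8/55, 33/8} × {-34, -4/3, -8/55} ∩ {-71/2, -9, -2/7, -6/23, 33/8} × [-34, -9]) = {-9, -6/23, 33/8} × {-34}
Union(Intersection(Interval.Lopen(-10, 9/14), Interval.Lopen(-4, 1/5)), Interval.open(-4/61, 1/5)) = Interval.Lopen(-4, 1/5)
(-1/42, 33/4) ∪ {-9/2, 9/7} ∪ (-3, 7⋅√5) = {-9/2} ∪ (-3, 7⋅√5)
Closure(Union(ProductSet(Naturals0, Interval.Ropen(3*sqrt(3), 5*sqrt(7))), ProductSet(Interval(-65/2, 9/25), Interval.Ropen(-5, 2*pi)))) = Union(ProductSet(Interval(-65/2, 9/25), Interval(-5, 2*pi)), ProductSet(Naturals0, Interval(3*sqrt(3), 5*sqrt(7))))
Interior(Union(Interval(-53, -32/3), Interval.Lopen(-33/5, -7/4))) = Union(Interval.open(-53, -32/3), Interval.open(-33/5, -7/4))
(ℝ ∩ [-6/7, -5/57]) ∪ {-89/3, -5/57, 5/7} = {-89/3, 5/7} ∪ [-6/7, -5/57]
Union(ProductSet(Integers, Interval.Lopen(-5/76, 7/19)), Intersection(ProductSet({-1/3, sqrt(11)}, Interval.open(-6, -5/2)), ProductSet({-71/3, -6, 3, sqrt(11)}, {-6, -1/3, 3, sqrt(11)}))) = ProductSet(Integers, Interval.Lopen(-5/76, 7/19))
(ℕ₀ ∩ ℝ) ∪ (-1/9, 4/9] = (-1/9, 4/9] ∪ ℕ₀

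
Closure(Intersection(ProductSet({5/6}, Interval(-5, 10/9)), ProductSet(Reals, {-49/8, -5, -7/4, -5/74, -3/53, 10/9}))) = ProductSet({5/6}, {-5, -7/4, -5/74, -3/53, 10/9})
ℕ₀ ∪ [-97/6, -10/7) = [-97/6, -10/7) ∪ ℕ₀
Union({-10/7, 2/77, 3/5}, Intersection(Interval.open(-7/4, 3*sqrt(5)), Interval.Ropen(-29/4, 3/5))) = Interval.Lopen(-7/4, 3/5)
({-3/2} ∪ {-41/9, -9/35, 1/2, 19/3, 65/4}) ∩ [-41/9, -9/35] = {-41/9, -3/2, -9/35}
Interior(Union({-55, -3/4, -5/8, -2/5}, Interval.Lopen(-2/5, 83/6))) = Interval.open(-2/5, 83/6)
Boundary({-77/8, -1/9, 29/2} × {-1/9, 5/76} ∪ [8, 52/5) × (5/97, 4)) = ({-77/8, -1/9, 29/2} × {-1/9, 5/76}) ∪ ({8, 52/5} × [5/97, 4]) ∪ ([8, 52/5] × {5/97, 4})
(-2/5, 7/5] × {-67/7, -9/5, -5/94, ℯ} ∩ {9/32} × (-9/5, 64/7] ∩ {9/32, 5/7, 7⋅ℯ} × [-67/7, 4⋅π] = {9/32} × {-5/94, ℯ}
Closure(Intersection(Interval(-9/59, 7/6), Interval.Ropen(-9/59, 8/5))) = Interval(-9/59, 7/6)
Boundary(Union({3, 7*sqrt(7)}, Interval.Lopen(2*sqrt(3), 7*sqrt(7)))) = {3, 2*sqrt(3), 7*sqrt(7)}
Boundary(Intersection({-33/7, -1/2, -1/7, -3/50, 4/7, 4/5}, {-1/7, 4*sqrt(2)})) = {-1/7}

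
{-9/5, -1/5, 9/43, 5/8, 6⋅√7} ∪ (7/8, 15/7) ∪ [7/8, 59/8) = {-9/5, -1/5, 9/43, 5/8, 6⋅√7} ∪ [7/8, 59/8)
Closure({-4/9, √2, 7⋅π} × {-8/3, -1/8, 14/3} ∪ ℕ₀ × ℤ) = (ℕ₀ × ℤ) ∪ ({-4/9, √2, 7⋅π} × {-8/3, -1/8, 14/3})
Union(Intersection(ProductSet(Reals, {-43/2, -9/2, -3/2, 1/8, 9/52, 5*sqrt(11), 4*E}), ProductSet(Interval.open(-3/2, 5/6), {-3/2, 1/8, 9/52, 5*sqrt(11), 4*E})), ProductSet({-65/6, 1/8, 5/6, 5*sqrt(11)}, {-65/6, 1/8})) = Union(ProductSet({-65/6, 1/8, 5/6, 5*sqrt(11)}, {-65/6, 1/8}), ProductSet(Interval.open(-3/2, 5/6), {-3/2, 1/8, 9/52, 5*sqrt(11), 4*E}))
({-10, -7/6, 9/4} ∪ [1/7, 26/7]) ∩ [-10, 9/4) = {-10, -7/6} ∪ [1/7, 9/4)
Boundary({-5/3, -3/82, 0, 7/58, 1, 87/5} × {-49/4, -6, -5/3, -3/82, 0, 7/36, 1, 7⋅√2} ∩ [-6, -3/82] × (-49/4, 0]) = {-5/3, -3/82} × {-6, -5/3, -3/82, 0}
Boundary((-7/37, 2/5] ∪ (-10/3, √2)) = {-10/3, √2}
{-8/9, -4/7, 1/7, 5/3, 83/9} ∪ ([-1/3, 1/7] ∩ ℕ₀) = {-8/9, -4/7, 1/7, 5/3, 83/9} ∪ {0}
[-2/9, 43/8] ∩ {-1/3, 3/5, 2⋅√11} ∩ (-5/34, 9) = {3/5}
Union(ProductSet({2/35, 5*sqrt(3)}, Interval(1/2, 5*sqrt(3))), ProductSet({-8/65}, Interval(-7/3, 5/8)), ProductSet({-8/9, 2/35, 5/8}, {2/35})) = Union(ProductSet({-8/65}, Interval(-7/3, 5/8)), ProductSet({2/35, 5*sqrt(3)}, Interval(1/2, 5*sqrt(3))), ProductSet({-8/9, 2/35, 5/8}, {2/35}))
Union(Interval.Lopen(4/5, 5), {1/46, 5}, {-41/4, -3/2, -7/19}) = Union({-41/4, -3/2, -7/19, 1/46}, Interval.Lopen(4/5, 5))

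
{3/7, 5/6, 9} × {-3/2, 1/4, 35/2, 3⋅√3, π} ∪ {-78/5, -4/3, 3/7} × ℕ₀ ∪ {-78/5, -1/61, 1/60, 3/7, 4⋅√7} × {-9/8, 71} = ({-78/5, -4/3, 3/7} × ℕ₀) ∪ ({-78/5, -1/61, 1/60, 3/7, 4⋅√7} × {-9/8, 71}) ∪ ({3/7, 5/6, 9} × {-3/2, 1/4, 35/2, 3⋅√3, π})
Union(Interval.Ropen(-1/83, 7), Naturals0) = Union(Interval(-1/83, 7), Naturals0)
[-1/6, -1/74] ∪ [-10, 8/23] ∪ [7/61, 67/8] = [-10, 67/8]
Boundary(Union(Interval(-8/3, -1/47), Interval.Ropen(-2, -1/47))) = {-8/3, -1/47}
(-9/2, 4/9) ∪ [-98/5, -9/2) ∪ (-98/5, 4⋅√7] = [-98/5, 4⋅√7]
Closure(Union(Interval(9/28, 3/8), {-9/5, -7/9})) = Union({-9/5, -7/9}, Interval(9/28, 3/8))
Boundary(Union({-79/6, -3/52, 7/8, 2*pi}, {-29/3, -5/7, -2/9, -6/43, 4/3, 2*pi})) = {-79/6, -29/3, -5/7, -2/9, -6/43, -3/52, 7/8, 4/3, 2*pi}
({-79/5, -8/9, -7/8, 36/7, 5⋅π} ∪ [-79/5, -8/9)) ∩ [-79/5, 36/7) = [-79/5, -8/9] ∪ {-7/8}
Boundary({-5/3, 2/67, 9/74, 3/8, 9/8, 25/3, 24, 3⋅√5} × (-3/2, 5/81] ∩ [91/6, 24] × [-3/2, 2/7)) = {24} × [-3/2, 5/81]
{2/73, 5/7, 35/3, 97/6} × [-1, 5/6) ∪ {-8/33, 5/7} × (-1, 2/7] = ({-8/33, 5/7} × (-1, 2/7]) ∪ ({2/73, 5/7, 35/3, 97/6} × [-1, 5/6))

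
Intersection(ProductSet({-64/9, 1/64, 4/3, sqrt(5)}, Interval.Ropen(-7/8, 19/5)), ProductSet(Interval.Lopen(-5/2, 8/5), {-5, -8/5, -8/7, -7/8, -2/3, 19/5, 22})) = ProductSet({1/64, 4/3}, {-7/8, -2/3})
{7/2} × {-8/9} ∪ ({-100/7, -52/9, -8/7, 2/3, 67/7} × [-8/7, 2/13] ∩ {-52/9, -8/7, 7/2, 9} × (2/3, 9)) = {7/2} × {-8/9}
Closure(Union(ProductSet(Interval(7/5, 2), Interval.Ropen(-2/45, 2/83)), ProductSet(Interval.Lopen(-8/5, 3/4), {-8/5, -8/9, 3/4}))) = Union(ProductSet(Interval(-8/5, 3/4), {-8/5, -8/9, 3/4}), ProductSet(Interval(7/5, 2), Interval(-2/45, 2/83)))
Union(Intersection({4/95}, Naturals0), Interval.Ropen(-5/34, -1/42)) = Interval.Ropen(-5/34, -1/42)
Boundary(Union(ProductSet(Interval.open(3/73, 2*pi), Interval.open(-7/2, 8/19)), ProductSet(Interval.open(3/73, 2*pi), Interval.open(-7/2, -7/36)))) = Union(ProductSet({3/73, 2*pi}, Interval(-7/2, 8/19)), ProductSet(Interval(3/73, 2*pi), {-7/2, 8/19}))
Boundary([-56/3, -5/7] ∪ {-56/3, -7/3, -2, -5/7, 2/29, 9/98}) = {-56/3, -5/7, 2/29, 9/98}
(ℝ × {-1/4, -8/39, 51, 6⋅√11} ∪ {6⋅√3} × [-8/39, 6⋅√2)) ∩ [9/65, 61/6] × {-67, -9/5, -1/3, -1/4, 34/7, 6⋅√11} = [9/65, 61/6] × {-1/4, 6⋅√11}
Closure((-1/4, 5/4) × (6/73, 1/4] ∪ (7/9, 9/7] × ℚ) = ((7/9, 9/7] × ℚ) ∪ ([5/4, 9/7] × ℝ) ∪ ({-1/4, 5/4} × [6/73, 1/4]) ∪ ([-1/4, 5/4] × {6/73, 1/4}) ∪ ((-1/4, 5/4) × (6/73, 1/4]) ∪ ([7/9, 9/7] × ((-∞, 6/73] ∪ [1/4, ∞)))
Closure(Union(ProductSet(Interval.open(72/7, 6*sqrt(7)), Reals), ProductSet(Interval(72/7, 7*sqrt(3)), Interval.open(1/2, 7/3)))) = ProductSet(Interval(72/7, 6*sqrt(7)), Reals)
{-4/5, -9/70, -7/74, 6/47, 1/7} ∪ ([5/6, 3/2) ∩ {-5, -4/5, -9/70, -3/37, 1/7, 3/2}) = {-4/5, -9/70, -7/74, 6/47, 1/7}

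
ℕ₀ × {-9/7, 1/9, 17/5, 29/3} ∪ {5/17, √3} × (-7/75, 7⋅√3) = (ℕ₀ × {-9/7, 1/9, 17/5, 29/3}) ∪ ({5/17, √3} × (-7/75, 7⋅√3))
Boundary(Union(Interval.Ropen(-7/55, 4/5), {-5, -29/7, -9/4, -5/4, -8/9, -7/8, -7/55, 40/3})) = {-5, -29/7, -9/4, -5/4, -8/9, -7/8, -7/55, 4/5, 40/3}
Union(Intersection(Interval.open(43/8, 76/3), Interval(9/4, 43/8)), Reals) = Reals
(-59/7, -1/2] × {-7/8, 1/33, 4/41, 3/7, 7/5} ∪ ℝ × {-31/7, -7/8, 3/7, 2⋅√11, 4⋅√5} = ((-59/7, -1/2] × {-7/8, 1/33, 4/41, 3/7, 7/5}) ∪ (ℝ × {-31/7, -7/8, 3/7, 2⋅√11, 4⋅√5})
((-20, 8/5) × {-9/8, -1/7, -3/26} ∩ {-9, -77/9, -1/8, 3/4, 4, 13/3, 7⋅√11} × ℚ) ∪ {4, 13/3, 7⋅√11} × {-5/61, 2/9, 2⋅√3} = ({-9, -77/9, -1/8, 3/4} × {-9/8, -1/7, -3/26}) ∪ ({4, 13/3, 7⋅√11} × {-5/61, 2/9, 2⋅√3})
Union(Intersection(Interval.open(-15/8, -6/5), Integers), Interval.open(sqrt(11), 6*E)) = Interval.open(sqrt(11), 6*E)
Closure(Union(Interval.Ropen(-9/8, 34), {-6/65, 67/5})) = Interval(-9/8, 34)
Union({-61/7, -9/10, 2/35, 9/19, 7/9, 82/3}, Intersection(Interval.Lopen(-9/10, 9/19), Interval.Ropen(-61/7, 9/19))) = Union({-61/7, 7/9, 82/3}, Interval(-9/10, 9/19))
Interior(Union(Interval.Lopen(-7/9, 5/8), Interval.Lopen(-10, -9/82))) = Interval.open(-10, 5/8)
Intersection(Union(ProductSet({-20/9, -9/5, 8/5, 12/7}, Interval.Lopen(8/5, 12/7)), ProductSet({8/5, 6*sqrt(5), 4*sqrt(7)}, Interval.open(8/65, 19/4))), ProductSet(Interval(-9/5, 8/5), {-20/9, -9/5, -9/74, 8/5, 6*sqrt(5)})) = ProductSet({8/5}, {8/5})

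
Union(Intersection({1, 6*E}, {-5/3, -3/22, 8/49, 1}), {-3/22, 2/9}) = {-3/22, 2/9, 1}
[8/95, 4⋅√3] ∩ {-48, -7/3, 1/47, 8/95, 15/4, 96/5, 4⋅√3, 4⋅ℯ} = {8/95, 15/4, 4⋅√3}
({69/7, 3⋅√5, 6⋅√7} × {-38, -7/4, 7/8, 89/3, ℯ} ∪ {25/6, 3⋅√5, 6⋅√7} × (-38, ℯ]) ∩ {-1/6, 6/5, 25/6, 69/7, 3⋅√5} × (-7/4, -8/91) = {25/6, 3⋅√5} × (-7/4, -8/91)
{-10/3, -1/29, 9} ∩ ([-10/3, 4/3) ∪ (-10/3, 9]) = {-10/3, -1/29, 9}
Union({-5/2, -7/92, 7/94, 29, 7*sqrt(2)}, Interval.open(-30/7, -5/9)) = Union({-7/92, 7/94, 29, 7*sqrt(2)}, Interval.open(-30/7, -5/9))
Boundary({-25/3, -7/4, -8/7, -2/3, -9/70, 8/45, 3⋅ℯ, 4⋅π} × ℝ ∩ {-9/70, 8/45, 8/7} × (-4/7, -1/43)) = {-9/70, 8/45} × [-4/7, -1/43]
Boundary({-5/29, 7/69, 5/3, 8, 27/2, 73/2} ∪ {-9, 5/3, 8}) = {-9, -5/29, 7/69, 5/3, 8, 27/2, 73/2}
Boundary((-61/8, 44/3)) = {-61/8, 44/3}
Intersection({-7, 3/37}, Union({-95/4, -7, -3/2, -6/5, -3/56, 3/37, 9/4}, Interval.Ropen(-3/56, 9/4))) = {-7, 3/37}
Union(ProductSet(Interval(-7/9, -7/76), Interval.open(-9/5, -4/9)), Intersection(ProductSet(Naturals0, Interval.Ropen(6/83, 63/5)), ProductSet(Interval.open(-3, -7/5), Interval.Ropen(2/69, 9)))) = ProductSet(Interval(-7/9, -7/76), Interval.open(-9/5, -4/9))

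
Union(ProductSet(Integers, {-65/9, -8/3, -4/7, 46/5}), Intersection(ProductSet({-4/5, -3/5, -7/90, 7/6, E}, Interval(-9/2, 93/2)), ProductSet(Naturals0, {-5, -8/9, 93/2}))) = ProductSet(Integers, {-65/9, -8/3, -4/7, 46/5})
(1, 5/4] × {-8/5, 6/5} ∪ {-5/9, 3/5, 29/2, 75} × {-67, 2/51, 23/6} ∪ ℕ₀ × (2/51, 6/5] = (ℕ₀ × (2/51, 6/5]) ∪ ((1, 5/4] × {-8/5, 6/5}) ∪ ({-5/9, 3/5, 29/2, 75} × {-67, 2/51, 23/6})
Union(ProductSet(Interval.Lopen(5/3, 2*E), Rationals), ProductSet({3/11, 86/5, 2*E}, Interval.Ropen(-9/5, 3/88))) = Union(ProductSet({3/11, 86/5, 2*E}, Interval.Ropen(-9/5, 3/88)), ProductSet(Interval.Lopen(5/3, 2*E), Rationals))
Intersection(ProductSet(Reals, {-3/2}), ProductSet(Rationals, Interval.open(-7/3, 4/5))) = ProductSet(Rationals, {-3/2})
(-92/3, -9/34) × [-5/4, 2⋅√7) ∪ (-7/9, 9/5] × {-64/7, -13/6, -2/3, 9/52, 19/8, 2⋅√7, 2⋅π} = ((-92/3, -9/34) × [-5/4, 2⋅√7)) ∪ ((-7/9, 9/5] × {-64/7, -13/6, -2/3, 9/52, 19/8, 2⋅√7, 2⋅π})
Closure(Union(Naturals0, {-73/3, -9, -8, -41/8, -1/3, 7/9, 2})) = Union({-73/3, -9, -8, -41/8, -1/3, 7/9}, Naturals0)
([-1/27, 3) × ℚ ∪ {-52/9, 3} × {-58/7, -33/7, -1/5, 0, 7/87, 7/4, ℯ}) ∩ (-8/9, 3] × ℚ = ([-1/27, 3) × ℚ) ∪ ({3} × {-58/7, -33/7, -1/5, 0, 7/87, 7/4})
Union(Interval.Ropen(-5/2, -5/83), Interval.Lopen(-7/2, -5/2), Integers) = Union(Integers, Interval.open(-7/2, -5/83))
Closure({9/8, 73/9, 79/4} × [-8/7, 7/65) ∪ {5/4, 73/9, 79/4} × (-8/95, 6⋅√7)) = ({9/8, 73/9, 79/4} × [-8/7, 7/65]) ∪ ({5/4, 73/9, 79/4} × [-8/95, 6⋅√7])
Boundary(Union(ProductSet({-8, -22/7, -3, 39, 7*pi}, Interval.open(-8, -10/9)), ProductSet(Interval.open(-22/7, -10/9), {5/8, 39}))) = Union(ProductSet({-8, -22/7, -3, 39, 7*pi}, Interval(-8, -10/9)), ProductSet(Interval(-22/7, -10/9), {5/8, 39}))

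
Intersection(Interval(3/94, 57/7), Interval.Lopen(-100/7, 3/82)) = Interval(3/94, 3/82)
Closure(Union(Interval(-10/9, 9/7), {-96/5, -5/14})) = Union({-96/5}, Interval(-10/9, 9/7))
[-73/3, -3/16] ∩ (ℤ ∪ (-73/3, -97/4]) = (-73/3, -97/4] ∪ {-24, -23, …, -1}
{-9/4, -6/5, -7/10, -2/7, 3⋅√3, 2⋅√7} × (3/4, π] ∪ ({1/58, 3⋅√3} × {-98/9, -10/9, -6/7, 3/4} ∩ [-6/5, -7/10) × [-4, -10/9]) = {-9/4, -6/5, -7/10, -2/7, 3⋅√3, 2⋅√7} × (3/4, π]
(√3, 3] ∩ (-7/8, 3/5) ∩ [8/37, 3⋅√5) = ∅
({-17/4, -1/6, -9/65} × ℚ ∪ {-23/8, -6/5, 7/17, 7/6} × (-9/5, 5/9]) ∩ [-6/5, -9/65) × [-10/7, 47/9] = ({-6/5} × [-10/7, 5/9]) ∪ ({-1/6} × (ℚ ∩ [-10/7, 47/9]))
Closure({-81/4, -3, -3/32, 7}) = {-81/4, -3, -3/32, 7}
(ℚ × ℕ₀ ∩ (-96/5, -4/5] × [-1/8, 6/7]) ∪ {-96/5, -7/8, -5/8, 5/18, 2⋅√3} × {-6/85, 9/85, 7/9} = ((ℚ ∩ (-96/5, -4/5]) × {0}) ∪ ({-96/5, -7/8, -5/8, 5/18, 2⋅√3} × {-6/85, 9/85, 7/9})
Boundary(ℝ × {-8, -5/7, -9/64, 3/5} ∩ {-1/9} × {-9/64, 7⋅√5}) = {-1/9} × {-9/64}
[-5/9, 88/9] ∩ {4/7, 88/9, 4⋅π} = {4/7, 88/9}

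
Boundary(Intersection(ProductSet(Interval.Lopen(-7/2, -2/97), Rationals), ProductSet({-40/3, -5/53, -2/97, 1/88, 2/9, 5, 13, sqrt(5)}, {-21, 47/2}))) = ProductSet({-5/53, -2/97}, {-21, 47/2})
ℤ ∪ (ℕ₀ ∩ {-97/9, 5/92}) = ℤ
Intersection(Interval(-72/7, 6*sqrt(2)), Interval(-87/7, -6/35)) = Interval(-72/7, -6/35)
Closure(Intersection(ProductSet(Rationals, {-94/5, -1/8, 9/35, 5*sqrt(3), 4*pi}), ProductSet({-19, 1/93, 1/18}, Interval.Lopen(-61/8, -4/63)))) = ProductSet({-19, 1/93, 1/18}, {-1/8})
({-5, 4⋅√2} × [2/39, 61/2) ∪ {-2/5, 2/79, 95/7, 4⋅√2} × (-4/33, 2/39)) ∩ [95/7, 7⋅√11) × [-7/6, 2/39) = {95/7} × (-4/33, 2/39)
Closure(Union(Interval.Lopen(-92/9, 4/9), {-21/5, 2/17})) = Interval(-92/9, 4/9)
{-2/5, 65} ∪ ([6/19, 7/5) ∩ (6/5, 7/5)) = {-2/5, 65} ∪ (6/5, 7/5)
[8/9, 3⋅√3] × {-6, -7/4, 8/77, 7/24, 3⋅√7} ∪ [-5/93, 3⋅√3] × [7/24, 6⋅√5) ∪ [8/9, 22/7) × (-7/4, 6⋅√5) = ([8/9, 22/7) × (-7/4, 6⋅√5)) ∪ ([-5/93, 3⋅√3] × [7/24, 6⋅√5)) ∪ ([8/9, 3⋅√3] × {-6, -7/4, 8/77, 7/24, 3⋅√7})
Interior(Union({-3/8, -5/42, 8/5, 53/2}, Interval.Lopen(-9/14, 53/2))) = Interval.open(-9/14, 53/2)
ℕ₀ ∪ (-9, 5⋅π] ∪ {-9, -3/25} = [-9, 5⋅π] ∪ ℕ₀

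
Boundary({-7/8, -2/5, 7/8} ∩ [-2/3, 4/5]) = {-2/5}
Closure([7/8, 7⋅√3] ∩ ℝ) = [7/8, 7⋅√3]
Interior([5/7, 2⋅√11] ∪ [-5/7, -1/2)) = (-5/7, -1/2) ∪ (5/7, 2⋅√11)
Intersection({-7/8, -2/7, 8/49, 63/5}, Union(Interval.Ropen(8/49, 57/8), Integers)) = {8/49}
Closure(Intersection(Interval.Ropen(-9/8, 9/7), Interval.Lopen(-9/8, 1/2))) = Interval(-9/8, 1/2)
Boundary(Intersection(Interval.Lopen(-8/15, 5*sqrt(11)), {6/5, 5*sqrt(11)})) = {6/5, 5*sqrt(11)}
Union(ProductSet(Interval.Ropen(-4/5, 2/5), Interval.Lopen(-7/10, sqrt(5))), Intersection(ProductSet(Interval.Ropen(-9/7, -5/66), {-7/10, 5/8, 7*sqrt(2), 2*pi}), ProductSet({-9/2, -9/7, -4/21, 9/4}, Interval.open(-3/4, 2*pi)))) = Union(ProductSet({-9/7, -4/21}, {-7/10, 5/8}), ProductSet(Interval.Ropen(-4/5, 2/5), Interval.Lopen(-7/10, sqrt(5))))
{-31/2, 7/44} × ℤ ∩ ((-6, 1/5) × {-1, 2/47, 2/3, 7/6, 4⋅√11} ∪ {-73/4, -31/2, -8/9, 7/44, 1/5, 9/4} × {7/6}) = {7/44} × {-1}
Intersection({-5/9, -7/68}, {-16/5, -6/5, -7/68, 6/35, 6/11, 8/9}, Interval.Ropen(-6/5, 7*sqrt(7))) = {-7/68}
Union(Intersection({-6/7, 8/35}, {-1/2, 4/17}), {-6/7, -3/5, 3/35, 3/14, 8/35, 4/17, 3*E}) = {-6/7, -3/5, 3/35, 3/14, 8/35, 4/17, 3*E}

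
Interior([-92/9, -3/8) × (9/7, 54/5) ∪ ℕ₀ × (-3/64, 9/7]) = ((-92/9, -3/8) ∪ ((-92/9, -3/8) \ ℕ₀)) × (9/7, 54/5)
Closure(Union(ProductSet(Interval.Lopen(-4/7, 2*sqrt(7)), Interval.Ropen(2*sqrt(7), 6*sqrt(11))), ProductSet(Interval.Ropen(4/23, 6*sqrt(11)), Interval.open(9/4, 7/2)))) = Union(ProductSet({-4/7, 2*sqrt(7)}, Interval(2*sqrt(7), 6*sqrt(11))), ProductSet({4/23, 6*sqrt(11)}, Interval(9/4, 7/2)), ProductSet(Interval(-4/7, 2*sqrt(7)), {6*sqrt(11), 2*sqrt(7)}), ProductSet(Interval.Lopen(-4/7, 2*sqrt(7)), Interval.Ropen(2*sqrt(7), 6*sqrt(11))), ProductSet(Interval(4/23, 6*sqrt(11)), {9/4, 7/2}), ProductSet(Interval.Ropen(4/23, 6*sqrt(11)), Interval.open(9/4, 7/2)))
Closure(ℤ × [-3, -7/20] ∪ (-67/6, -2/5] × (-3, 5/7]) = (ℤ × [-3, -7/20]) ∪ ({-67/6, -2/5} × [-3, 5/7]) ∪ ([-67/6, -2/5] × {-3, 5/7}) ∪ ((-67/6, -2/5] × (-3, 5/7])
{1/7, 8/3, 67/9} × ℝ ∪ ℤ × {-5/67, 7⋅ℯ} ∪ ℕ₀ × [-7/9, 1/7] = ({1/7, 8/3, 67/9} × ℝ) ∪ (ℤ × {-5/67, 7⋅ℯ}) ∪ (ℕ₀ × [-7/9, 1/7])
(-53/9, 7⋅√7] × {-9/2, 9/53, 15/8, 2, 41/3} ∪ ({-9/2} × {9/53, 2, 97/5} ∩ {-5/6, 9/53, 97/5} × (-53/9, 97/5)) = (-53/9, 7⋅√7] × {-9/2, 9/53, 15/8, 2, 41/3}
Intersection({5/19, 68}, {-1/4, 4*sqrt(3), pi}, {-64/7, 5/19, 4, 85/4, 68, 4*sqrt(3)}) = EmptySet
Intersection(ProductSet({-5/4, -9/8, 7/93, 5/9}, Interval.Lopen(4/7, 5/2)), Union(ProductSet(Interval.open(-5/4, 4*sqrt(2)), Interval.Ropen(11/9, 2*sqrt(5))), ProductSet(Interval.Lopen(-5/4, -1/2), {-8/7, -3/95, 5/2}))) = ProductSet({-9/8, 7/93, 5/9}, Interval(11/9, 5/2))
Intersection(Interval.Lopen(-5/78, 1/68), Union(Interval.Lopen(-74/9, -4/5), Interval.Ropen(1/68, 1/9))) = {1/68}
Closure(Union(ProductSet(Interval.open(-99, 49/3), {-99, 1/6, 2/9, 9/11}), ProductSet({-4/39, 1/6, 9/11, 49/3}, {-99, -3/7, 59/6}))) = Union(ProductSet({-4/39, 1/6, 9/11, 49/3}, {-99, -3/7, 59/6}), ProductSet(Interval(-99, 49/3), {-99, 1/6, 2/9, 9/11}))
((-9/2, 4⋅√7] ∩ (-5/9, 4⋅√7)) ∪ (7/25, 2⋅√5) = (-5/9, 4⋅√7)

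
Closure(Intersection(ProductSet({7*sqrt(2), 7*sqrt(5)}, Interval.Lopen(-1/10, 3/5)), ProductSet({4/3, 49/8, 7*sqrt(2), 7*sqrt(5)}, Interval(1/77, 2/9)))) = ProductSet({7*sqrt(2), 7*sqrt(5)}, Interval(1/77, 2/9))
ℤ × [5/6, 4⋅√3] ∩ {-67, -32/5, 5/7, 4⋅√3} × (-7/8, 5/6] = {-67} × {5/6}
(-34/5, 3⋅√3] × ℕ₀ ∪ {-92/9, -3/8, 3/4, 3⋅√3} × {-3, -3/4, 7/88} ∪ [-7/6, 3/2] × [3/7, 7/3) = ((-34/5, 3⋅√3] × ℕ₀) ∪ ([-7/6, 3/2] × [3/7, 7/3)) ∪ ({-92/9, -3/8, 3/4, 3⋅√3} × {-3, -3/4, 7/88})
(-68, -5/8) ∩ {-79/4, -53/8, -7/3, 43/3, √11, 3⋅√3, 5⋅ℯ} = {-79/4, -53/8, -7/3}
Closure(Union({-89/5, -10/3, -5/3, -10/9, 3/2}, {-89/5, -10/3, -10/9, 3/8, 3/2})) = {-89/5, -10/3, -5/3, -10/9, 3/8, 3/2}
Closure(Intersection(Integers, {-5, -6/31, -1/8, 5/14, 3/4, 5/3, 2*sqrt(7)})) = {-5}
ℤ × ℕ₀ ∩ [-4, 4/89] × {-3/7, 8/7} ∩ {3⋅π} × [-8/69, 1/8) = ∅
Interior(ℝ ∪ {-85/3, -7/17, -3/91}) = ℝ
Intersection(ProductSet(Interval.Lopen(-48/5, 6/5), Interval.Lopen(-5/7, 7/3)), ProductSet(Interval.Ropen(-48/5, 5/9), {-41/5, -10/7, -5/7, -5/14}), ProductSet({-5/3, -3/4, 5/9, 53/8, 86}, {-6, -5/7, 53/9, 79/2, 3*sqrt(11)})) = EmptySet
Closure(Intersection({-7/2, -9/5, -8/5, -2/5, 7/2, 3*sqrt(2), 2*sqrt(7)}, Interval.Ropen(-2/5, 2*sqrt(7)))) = {-2/5, 7/2, 3*sqrt(2)}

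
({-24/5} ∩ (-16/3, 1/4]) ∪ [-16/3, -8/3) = [-16/3, -8/3)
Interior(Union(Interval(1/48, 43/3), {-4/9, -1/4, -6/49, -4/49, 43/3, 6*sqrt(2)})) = Interval.open(1/48, 43/3)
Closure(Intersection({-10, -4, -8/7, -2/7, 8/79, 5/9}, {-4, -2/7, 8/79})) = {-4, -2/7, 8/79}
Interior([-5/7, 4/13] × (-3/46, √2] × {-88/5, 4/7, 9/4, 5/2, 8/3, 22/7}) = ∅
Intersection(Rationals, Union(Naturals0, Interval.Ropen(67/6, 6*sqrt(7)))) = Union(Intersection(Interval.Ropen(67/6, 6*sqrt(7)), Rationals), Naturals0)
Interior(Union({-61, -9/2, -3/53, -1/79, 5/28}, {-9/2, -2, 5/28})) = EmptySet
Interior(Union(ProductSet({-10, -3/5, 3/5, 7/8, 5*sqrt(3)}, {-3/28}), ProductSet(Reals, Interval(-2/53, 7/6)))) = ProductSet(Reals, Interval.open(-2/53, 7/6))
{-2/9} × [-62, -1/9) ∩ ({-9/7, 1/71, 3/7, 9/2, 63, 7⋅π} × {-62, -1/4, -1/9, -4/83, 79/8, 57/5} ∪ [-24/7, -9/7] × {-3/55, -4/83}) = ∅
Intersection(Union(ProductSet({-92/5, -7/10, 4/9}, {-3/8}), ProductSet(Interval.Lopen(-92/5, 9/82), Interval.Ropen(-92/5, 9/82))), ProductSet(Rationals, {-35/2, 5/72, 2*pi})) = ProductSet(Intersection(Interval.Lopen(-92/5, 9/82), Rationals), {-35/2, 5/72})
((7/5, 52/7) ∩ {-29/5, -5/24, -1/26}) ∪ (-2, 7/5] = (-2, 7/5]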